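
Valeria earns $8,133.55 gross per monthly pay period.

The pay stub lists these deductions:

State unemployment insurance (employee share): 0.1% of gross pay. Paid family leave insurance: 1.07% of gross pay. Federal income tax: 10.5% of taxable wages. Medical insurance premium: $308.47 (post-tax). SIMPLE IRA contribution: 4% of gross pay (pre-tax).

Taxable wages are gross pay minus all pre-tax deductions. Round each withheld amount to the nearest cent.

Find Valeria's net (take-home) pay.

SIMPLE IRA contribution: $8,133.55 × 0.04 = $325.34
Taxable wages = $8,133.55 − $325.34 = $7,808.21
Federal income tax: $7,808.21 × 0.105 = $819.86
State unemployment insurance (employee share): $8,133.55 × 0.001 = $8.13
Paid family leave insurance: $8,133.55 × 0.0107 = $87.03
Medical insurance premium: $308.47
Total deductions = $325.34 + $819.86 + $8.13 + $87.03 + $308.47 = $1,548.83
Net pay = $8,133.55 − $1,548.83 = $6,584.72

$6,584.72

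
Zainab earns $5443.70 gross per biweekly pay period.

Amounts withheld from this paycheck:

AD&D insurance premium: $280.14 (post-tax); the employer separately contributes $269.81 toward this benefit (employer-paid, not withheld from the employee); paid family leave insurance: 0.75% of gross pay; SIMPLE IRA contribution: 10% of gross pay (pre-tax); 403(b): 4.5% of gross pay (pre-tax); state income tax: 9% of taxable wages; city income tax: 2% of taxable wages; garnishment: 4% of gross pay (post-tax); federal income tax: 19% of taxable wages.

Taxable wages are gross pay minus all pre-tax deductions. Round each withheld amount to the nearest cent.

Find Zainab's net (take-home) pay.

SIMPLE IRA contribution: $5443.70 × 0.1 = $544.37
403(b): $5443.70 × 0.045 = $244.97
Pre-tax total = $544.37 + $244.97 = $789.34
Taxable wages = $5443.70 − $789.34 = $4654.36
Federal income tax: $4654.36 × 0.19 = $884.33
State income tax: $4654.36 × 0.09 = $418.89
City income tax: $4654.36 × 0.02 = $93.09
Paid family leave insurance: $5443.70 × 0.0075 = $40.83
AD&D insurance premium: $280.14
Garnishment: $5443.70 × 0.04 = $217.75
(Employer's $269.81 toward AD&D insurance premium is not withheld from the employee.)
Total deductions = $544.37 + $244.97 + $884.33 + $418.89 + $93.09 + $40.83 + $280.14 + $217.75 = $2724.37
Net pay = $5443.70 − $2724.37 = $2719.33

$2719.33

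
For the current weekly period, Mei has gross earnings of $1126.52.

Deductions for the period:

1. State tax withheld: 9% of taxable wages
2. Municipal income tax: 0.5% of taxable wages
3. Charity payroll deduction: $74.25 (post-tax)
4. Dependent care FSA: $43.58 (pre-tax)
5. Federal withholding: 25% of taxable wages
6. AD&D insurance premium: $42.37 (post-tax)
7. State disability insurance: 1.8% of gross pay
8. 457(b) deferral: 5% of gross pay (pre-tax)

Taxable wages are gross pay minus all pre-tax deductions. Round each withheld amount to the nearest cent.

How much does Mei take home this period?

$535.54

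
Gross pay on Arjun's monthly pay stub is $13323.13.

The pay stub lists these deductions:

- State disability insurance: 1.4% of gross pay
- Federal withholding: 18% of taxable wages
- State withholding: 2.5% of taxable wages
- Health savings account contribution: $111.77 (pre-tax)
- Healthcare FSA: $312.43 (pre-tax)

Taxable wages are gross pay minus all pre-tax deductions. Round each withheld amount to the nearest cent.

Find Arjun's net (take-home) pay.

Healthcare FSA: $312.43
Health savings account contribution: $111.77
Pre-tax total = $312.43 + $111.77 = $424.20
Taxable wages = $13323.13 − $424.20 = $12898.93
State withholding: $12898.93 × 0.025 = $322.47
Federal withholding: $12898.93 × 0.18 = $2321.81
State disability insurance: $13323.13 × 0.014 = $186.52
Total deductions = $312.43 + $111.77 + $322.47 + $2321.81 + $186.52 = $3255.00
Net pay = $13323.13 − $3255.00 = $10068.13

$10068.13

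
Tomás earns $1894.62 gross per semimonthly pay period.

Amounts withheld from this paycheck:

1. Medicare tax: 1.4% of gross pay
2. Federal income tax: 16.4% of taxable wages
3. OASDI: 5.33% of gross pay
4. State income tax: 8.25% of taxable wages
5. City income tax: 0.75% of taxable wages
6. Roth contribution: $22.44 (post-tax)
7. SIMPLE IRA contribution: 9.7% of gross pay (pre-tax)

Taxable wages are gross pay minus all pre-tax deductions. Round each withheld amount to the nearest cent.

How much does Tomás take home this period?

$1126.35

SIMPLE IRA contribution: $1894.62 × 0.097 = $183.78
Taxable wages = $1894.62 − $183.78 = $1710.84
Federal income tax: $1710.84 × 0.164 = $280.58
City income tax: $1710.84 × 0.0075 = $12.83
State income tax: $1710.84 × 0.0825 = $141.14
OASDI: $1894.62 × 0.0533 = $100.98
Medicare tax: $1894.62 × 0.014 = $26.52
Roth contribution: $22.44
Total deductions = $183.78 + $280.58 + $12.83 + $141.14 + $100.98 + $26.52 + $22.44 = $768.27
Net pay = $1894.62 − $768.27 = $1126.35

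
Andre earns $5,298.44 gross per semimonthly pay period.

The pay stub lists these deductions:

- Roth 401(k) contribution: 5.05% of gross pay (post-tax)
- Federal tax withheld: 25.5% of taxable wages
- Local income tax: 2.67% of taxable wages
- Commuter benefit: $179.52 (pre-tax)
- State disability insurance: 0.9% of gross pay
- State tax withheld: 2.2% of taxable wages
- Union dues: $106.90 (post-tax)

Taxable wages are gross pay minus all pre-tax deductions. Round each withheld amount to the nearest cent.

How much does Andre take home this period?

Commuter benefit: $179.52
Taxable wages = $5,298.44 − $179.52 = $5,118.92
Local income tax: $5,118.92 × 0.0267 = $136.68
Federal tax withheld: $5,118.92 × 0.255 = $1,305.32
State tax withheld: $5,118.92 × 0.022 = $112.62
State disability insurance: $5,298.44 × 0.009 = $47.69
Roth 401(k) contribution: $5,298.44 × 0.0505 = $267.57
Union dues: $106.90
Total deductions = $179.52 + $136.68 + $1,305.32 + $112.62 + $47.69 + $267.57 + $106.90 = $2,156.30
Net pay = $5,298.44 − $2,156.30 = $3,142.14

$3,142.14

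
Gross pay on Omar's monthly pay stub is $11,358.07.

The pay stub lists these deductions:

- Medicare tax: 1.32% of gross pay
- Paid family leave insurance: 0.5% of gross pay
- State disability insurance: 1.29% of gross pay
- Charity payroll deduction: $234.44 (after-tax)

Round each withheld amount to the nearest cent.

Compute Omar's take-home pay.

State disability insurance: $11,358.07 × 0.0129 = $146.52
Medicare tax: $11,358.07 × 0.0132 = $149.93
Paid family leave insurance: $11,358.07 × 0.005 = $56.79
Charity payroll deduction: $234.44
Total deductions = $146.52 + $149.93 + $56.79 + $234.44 = $587.68
Net pay = $11,358.07 − $587.68 = $10,770.39

$10,770.39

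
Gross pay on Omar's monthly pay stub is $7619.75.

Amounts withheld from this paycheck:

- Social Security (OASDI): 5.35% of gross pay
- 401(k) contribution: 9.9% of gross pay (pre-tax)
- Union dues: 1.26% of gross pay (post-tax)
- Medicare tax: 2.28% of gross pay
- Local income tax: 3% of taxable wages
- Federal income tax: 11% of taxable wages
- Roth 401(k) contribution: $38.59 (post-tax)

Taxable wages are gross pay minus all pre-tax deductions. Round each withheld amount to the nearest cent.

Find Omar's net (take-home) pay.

$5188.25

401(k) contribution: $7619.75 × 0.099 = $754.36
Taxable wages = $7619.75 − $754.36 = $6865.39
Local income tax: $6865.39 × 0.03 = $205.96
Federal income tax: $6865.39 × 0.11 = $755.19
Medicare tax: $7619.75 × 0.0228 = $173.73
Social Security (OASDI): $7619.75 × 0.0535 = $407.66
Roth 401(k) contribution: $38.59
Union dues: $7619.75 × 0.0126 = $96.01
Total deductions = $754.36 + $205.96 + $755.19 + $173.73 + $407.66 + $38.59 + $96.01 = $2431.50
Net pay = $7619.75 − $2431.50 = $5188.25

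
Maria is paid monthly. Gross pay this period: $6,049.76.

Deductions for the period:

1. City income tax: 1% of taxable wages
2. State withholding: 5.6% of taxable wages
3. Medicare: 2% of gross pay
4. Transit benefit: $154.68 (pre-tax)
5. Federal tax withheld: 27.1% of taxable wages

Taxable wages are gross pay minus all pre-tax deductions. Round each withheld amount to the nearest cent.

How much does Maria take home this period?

$3,787.44

Transit benefit: $154.68
Taxable wages = $6,049.76 − $154.68 = $5,895.08
State withholding: $5,895.08 × 0.056 = $330.12
Federal tax withheld: $5,895.08 × 0.271 = $1,597.57
City income tax: $5,895.08 × 0.01 = $58.95
Medicare: $6,049.76 × 0.02 = $121.00
Total deductions = $154.68 + $330.12 + $1,597.57 + $58.95 + $121.00 = $2,262.32
Net pay = $6,049.76 − $2,262.32 = $3,787.44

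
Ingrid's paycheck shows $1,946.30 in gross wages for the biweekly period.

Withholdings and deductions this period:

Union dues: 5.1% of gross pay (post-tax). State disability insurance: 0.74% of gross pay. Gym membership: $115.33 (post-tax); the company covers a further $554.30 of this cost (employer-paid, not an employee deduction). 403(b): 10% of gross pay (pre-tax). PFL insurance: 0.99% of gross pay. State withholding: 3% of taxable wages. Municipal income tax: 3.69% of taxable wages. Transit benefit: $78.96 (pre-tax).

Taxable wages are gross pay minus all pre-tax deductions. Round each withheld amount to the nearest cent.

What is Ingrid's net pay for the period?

$1,312.55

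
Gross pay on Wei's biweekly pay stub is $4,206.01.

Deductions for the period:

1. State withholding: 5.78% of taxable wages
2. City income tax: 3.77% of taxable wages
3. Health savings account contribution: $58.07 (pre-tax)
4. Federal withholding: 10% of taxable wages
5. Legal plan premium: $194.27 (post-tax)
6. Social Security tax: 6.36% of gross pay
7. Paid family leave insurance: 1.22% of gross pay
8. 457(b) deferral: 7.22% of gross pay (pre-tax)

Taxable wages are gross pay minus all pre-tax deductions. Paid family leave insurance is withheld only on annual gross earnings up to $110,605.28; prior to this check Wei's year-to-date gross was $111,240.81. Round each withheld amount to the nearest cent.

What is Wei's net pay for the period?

$2,630.94

457(b) deferral: $4,206.01 × 0.0722 = $303.67
Health savings account contribution: $58.07
Pre-tax total = $303.67 + $58.07 = $361.74
Taxable wages = $4,206.01 − $361.74 = $3,844.27
City income tax: $3,844.27 × 0.0377 = $144.93
Federal withholding: $3,844.27 × 0.1 = $384.43
State withholding: $3,844.27 × 0.0578 = $222.20
Paid family leave insurance: annual cap $110,605.28 already reached (YTD $111,240.81), so $0.00
Social Security tax: $4,206.01 × 0.0636 = $267.50
Legal plan premium: $194.27
Total deductions = $303.67 + $58.07 + $144.93 + $384.43 + $222.20 + $0.00 + $267.50 + $194.27 = $1,575.07
Net pay = $4,206.01 − $1,575.07 = $2,630.94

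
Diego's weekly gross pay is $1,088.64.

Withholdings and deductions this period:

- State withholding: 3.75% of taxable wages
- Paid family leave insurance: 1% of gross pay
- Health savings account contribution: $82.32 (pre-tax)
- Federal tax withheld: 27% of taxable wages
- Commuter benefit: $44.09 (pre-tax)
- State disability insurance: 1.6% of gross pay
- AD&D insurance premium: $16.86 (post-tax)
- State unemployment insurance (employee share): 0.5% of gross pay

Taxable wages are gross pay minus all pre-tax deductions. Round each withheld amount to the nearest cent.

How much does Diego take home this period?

$615.74

Commuter benefit: $44.09
Health savings account contribution: $82.32
Pre-tax total = $44.09 + $82.32 = $126.41
Taxable wages = $1,088.64 − $126.41 = $962.23
State withholding: $962.23 × 0.0375 = $36.08
Federal tax withheld: $962.23 × 0.27 = $259.80
State unemployment insurance (employee share): $1,088.64 × 0.005 = $5.44
State disability insurance: $1,088.64 × 0.016 = $17.42
Paid family leave insurance: $1,088.64 × 0.01 = $10.89
AD&D insurance premium: $16.86
Total deductions = $44.09 + $82.32 + $36.08 + $259.80 + $5.44 + $17.42 + $10.89 + $16.86 = $472.90
Net pay = $1,088.64 − $472.90 = $615.74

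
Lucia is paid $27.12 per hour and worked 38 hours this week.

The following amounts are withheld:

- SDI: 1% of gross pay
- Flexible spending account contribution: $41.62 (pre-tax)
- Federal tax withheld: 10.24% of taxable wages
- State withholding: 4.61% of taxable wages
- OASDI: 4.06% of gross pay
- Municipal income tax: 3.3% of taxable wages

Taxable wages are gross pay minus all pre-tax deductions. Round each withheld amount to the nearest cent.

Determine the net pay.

$757.29

Gross pay: 38 × $27.12 = $1,030.56
Flexible spending account contribution: $41.62
Taxable wages = $1,030.56 − $41.62 = $988.94
Municipal income tax: $988.94 × 0.033 = $32.64
Federal tax withheld: $988.94 × 0.1024 = $101.27
State withholding: $988.94 × 0.0461 = $45.59
SDI: $1,030.56 × 0.01 = $10.31
OASDI: $1,030.56 × 0.0406 = $41.84
Total deductions = $41.62 + $32.64 + $101.27 + $45.59 + $10.31 + $41.84 = $273.27
Net pay = $1,030.56 − $273.27 = $757.29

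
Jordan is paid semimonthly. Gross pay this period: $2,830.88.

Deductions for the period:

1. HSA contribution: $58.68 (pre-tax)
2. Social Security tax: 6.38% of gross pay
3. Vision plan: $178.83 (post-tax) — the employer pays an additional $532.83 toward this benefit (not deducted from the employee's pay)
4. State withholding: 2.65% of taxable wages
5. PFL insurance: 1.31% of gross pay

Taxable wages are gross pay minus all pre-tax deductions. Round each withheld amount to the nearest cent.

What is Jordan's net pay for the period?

HSA contribution: $58.68
Taxable wages = $2,830.88 − $58.68 = $2,772.20
State withholding: $2,772.20 × 0.0265 = $73.46
PFL insurance: $2,830.88 × 0.0131 = $37.08
Social Security tax: $2,830.88 × 0.0638 = $180.61
Vision plan: $178.83
(Employer's $532.83 toward vision plan is not withheld from the employee.)
Total deductions = $58.68 + $73.46 + $37.08 + $180.61 + $178.83 = $528.66
Net pay = $2,830.88 − $528.66 = $2,302.22

$2,302.22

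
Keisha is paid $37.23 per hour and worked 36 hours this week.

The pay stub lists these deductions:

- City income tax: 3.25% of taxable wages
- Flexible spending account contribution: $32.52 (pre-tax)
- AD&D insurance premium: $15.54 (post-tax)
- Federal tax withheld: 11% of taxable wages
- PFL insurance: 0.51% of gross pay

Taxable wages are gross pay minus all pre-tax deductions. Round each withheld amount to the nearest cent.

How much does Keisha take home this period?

$1,099.03

Gross pay: 36 × $37.23 = $1,340.28
Flexible spending account contribution: $32.52
Taxable wages = $1,340.28 − $32.52 = $1,307.76
City income tax: $1,307.76 × 0.0325 = $42.50
Federal tax withheld: $1,307.76 × 0.11 = $143.85
PFL insurance: $1,340.28 × 0.0051 = $6.84
AD&D insurance premium: $15.54
Total deductions = $32.52 + $42.50 + $143.85 + $6.84 + $15.54 = $241.25
Net pay = $1,340.28 − $241.25 = $1,099.03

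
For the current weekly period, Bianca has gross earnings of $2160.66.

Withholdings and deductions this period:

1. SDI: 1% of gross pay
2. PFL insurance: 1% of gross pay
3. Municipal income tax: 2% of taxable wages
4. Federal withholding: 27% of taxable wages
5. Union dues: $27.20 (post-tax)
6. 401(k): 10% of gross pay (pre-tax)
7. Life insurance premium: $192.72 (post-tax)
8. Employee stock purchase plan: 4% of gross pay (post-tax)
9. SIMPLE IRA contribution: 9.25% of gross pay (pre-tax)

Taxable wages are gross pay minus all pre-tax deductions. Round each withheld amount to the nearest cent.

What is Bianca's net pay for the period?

401(k): $2160.66 × 0.1 = $216.07
SIMPLE IRA contribution: $2160.66 × 0.0925 = $199.86
Pre-tax total = $216.07 + $199.86 = $415.93
Taxable wages = $2160.66 − $415.93 = $1744.73
Federal withholding: $1744.73 × 0.27 = $471.08
Municipal income tax: $1744.73 × 0.02 = $34.89
SDI: $2160.66 × 0.01 = $21.61
PFL insurance: $2160.66 × 0.01 = $21.61
Employee stock purchase plan: $2160.66 × 0.04 = $86.43
Life insurance premium: $192.72
Union dues: $27.20
Total deductions = $216.07 + $199.86 + $471.08 + $34.89 + $21.61 + $21.61 + $86.43 + $192.72 + $27.20 = $1271.47
Net pay = $2160.66 − $1271.47 = $889.19

$889.19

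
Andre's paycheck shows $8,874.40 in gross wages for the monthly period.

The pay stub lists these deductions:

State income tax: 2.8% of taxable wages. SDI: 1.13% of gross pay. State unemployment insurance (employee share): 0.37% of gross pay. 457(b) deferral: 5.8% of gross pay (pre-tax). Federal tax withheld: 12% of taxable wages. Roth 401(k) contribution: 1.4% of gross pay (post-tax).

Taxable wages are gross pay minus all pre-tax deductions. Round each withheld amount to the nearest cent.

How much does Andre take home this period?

$6,865.09

457(b) deferral: $8,874.40 × 0.058 = $514.72
Taxable wages = $8,874.40 − $514.72 = $8,359.68
State income tax: $8,359.68 × 0.028 = $234.07
Federal tax withheld: $8,359.68 × 0.12 = $1,003.16
SDI: $8,874.40 × 0.0113 = $100.28
State unemployment insurance (employee share): $8,874.40 × 0.0037 = $32.84
Roth 401(k) contribution: $8,874.40 × 0.014 = $124.24
Total deductions = $514.72 + $234.07 + $1,003.16 + $100.28 + $32.84 + $124.24 = $2,009.31
Net pay = $8,874.40 − $2,009.31 = $6,865.09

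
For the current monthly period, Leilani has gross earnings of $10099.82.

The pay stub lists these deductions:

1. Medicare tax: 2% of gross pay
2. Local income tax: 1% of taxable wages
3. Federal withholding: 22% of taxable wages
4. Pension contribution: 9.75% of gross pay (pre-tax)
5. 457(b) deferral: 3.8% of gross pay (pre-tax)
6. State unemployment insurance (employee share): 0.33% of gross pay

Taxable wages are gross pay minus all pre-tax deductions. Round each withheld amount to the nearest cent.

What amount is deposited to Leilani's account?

457(b) deferral: $10099.82 × 0.038 = $383.79
Pension contribution: $10099.82 × 0.0975 = $984.73
Pre-tax total = $383.79 + $984.73 = $1368.52
Taxable wages = $10099.82 − $1368.52 = $8731.30
Federal withholding: $8731.30 × 0.22 = $1920.89
Local income tax: $8731.30 × 0.01 = $87.31
Medicare tax: $10099.82 × 0.02 = $202.00
State unemployment insurance (employee share): $10099.82 × 0.0033 = $33.33
Total deductions = $383.79 + $984.73 + $1920.89 + $87.31 + $202.00 + $33.33 = $3612.05
Net pay = $10099.82 − $3612.05 = $6487.77

$6487.77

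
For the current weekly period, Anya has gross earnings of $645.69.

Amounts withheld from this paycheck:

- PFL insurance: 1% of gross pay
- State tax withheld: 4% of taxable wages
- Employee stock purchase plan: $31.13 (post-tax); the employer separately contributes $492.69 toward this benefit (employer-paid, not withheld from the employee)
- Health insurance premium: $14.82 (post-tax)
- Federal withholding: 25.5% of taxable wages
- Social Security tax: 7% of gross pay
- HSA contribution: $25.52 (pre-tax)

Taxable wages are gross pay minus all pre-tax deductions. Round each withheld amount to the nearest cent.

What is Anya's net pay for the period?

$339.61

HSA contribution: $25.52
Taxable wages = $645.69 − $25.52 = $620.17
State tax withheld: $620.17 × 0.04 = $24.81
Federal withholding: $620.17 × 0.255 = $158.14
PFL insurance: $645.69 × 0.01 = $6.46
Social Security tax: $645.69 × 0.07 = $45.20
Health insurance premium: $14.82
Employee stock purchase plan: $31.13
(Employer's $492.69 toward employee stock purchase plan is not withheld from the employee.)
Total deductions = $25.52 + $24.81 + $158.14 + $6.46 + $45.20 + $14.82 + $31.13 = $306.08
Net pay = $645.69 − $306.08 = $339.61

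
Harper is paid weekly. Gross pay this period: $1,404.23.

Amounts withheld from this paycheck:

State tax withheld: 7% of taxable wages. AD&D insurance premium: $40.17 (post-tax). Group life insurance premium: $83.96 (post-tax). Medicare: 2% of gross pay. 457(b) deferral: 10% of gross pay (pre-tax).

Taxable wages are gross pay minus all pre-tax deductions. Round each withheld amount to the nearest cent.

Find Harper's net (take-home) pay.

457(b) deferral: $1,404.23 × 0.1 = $140.42
Taxable wages = $1,404.23 − $140.42 = $1,263.81
State tax withheld: $1,263.81 × 0.07 = $88.47
Medicare: $1,404.23 × 0.02 = $28.08
Group life insurance premium: $83.96
AD&D insurance premium: $40.17
Total deductions = $140.42 + $88.47 + $28.08 + $83.96 + $40.17 = $381.10
Net pay = $1,404.23 − $381.10 = $1,023.13

$1,023.13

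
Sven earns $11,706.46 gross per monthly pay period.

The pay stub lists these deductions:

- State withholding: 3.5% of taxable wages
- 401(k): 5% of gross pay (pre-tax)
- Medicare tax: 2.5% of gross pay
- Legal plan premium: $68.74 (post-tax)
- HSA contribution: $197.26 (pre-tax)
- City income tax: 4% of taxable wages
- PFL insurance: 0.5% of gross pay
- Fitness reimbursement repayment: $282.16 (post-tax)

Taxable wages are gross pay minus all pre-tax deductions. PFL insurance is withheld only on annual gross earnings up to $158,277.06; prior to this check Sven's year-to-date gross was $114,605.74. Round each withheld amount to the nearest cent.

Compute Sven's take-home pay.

HSA contribution: $197.26
401(k): $11,706.46 × 0.05 = $585.32
Pre-tax total = $197.26 + $585.32 = $782.58
Taxable wages = $11,706.46 − $782.58 = $10,923.88
State withholding: $10,923.88 × 0.035 = $382.34
City income tax: $10,923.88 × 0.04 = $436.96
Medicare tax: $11,706.46 × 0.025 = $292.66
PFL insurance: cap not yet reached, full $11,706.46 is subject → $11,706.46 × 0.005 = $58.53
Fitness reimbursement repayment: $282.16
Legal plan premium: $68.74
Total deductions = $197.26 + $585.32 + $382.34 + $436.96 + $292.66 + $58.53 + $282.16 + $68.74 = $2,303.97
Net pay = $11,706.46 − $2,303.97 = $9,402.49

$9,402.49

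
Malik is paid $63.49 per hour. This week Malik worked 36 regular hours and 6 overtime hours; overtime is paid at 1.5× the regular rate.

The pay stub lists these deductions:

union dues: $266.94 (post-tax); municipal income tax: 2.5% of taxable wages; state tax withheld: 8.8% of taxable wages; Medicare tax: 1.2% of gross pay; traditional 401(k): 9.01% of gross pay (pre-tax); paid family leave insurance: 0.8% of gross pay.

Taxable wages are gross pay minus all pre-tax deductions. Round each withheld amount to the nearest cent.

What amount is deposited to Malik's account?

Regular pay: 36 × $63.49 = $2,285.64
Overtime pay: 6 × $63.49 × 1.5 = $571.41
Gross pay = $2,285.64 + $571.41 = $2,857.05
Traditional 401(k): $2,857.05 × 0.0901 = $257.42
Taxable wages = $2,857.05 − $257.42 = $2,599.63
State tax withheld: $2,599.63 × 0.088 = $228.77
Municipal income tax: $2,599.63 × 0.025 = $64.99
Paid family leave insurance: $2,857.05 × 0.008 = $22.86
Medicare tax: $2,857.05 × 0.012 = $34.28
Union dues: $266.94
Total deductions = $257.42 + $228.77 + $64.99 + $22.86 + $34.28 + $266.94 = $875.26
Net pay = $2,857.05 − $875.26 = $1,981.79

$1,981.79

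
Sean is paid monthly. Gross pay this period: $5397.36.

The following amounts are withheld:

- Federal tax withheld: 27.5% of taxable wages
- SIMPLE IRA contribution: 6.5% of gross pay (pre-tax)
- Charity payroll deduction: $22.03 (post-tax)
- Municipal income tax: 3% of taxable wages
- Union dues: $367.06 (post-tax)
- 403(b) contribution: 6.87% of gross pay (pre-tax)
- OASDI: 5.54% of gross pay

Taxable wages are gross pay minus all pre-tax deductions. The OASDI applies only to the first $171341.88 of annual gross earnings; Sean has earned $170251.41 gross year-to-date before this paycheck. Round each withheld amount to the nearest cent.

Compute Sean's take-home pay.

SIMPLE IRA contribution: $5397.36 × 0.065 = $350.83
403(b) contribution: $5397.36 × 0.0687 = $370.80
Pre-tax total = $350.83 + $370.80 = $721.63
Taxable wages = $5397.36 − $721.63 = $4675.73
Municipal income tax: $4675.73 × 0.03 = $140.27
Federal tax withheld: $4675.73 × 0.275 = $1285.83
OASDI: only $171341.88 − $170251.41 = $1090.47 of this check is subject → $1090.47 × 0.0554 = $60.41
Union dues: $367.06
Charity payroll deduction: $22.03
Total deductions = $350.83 + $370.80 + $140.27 + $1285.83 + $60.41 + $367.06 + $22.03 = $2597.23
Net pay = $5397.36 − $2597.23 = $2800.13

$2800.13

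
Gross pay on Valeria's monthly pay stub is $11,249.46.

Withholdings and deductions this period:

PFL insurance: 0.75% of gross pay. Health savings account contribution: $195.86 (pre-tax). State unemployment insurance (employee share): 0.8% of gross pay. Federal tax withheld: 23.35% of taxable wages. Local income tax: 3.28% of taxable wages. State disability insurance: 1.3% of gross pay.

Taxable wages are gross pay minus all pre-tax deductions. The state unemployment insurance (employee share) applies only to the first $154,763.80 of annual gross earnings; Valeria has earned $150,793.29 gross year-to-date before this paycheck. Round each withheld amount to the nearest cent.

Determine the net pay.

$7,847.65

Health savings account contribution: $195.86
Taxable wages = $11,249.46 − $195.86 = $11,053.60
Local income tax: $11,053.60 × 0.0328 = $362.56
Federal tax withheld: $11,053.60 × 0.2335 = $2,581.02
State disability insurance: $11,249.46 × 0.013 = $146.24
PFL insurance: $11,249.46 × 0.0075 = $84.37
State unemployment insurance (employee share): only $154,763.80 − $150,793.29 = $3,970.51 of this check is subject → $3,970.51 × 0.008 = $31.76
Total deductions = $195.86 + $362.56 + $2,581.02 + $146.24 + $84.37 + $31.76 = $3,401.81
Net pay = $11,249.46 − $3,401.81 = $7,847.65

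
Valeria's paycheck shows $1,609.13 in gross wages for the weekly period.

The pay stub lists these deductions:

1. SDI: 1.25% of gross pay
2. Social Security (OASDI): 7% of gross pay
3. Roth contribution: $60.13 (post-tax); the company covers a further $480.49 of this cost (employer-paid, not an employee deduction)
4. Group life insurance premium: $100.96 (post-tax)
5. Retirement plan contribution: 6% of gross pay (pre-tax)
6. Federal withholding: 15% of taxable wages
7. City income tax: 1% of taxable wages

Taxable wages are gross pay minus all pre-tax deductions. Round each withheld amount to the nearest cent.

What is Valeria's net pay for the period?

$976.72

Retirement plan contribution: $1,609.13 × 0.06 = $96.55
Taxable wages = $1,609.13 − $96.55 = $1,512.58
City income tax: $1,512.58 × 0.01 = $15.13
Federal withholding: $1,512.58 × 0.15 = $226.89
SDI: $1,609.13 × 0.0125 = $20.11
Social Security (OASDI): $1,609.13 × 0.07 = $112.64
Roth contribution: $60.13
Group life insurance premium: $100.96
(Employer's $480.49 toward Roth contribution is not withheld from the employee.)
Total deductions = $96.55 + $15.13 + $226.89 + $20.11 + $112.64 + $60.13 + $100.96 = $632.41
Net pay = $1,609.13 − $632.41 = $976.72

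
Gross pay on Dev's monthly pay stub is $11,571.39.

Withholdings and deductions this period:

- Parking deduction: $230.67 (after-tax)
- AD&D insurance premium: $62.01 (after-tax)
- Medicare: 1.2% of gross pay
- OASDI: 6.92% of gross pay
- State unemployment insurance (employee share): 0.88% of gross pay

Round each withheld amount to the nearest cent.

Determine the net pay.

$10,237.28

State unemployment insurance (employee share): $11,571.39 × 0.0088 = $101.83
Medicare: $11,571.39 × 0.012 = $138.86
OASDI: $11,571.39 × 0.0692 = $800.74
AD&D insurance premium: $62.01
Parking deduction: $230.67
Total deductions = $101.83 + $138.86 + $800.74 + $62.01 + $230.67 = $1,334.11
Net pay = $11,571.39 − $1,334.11 = $10,237.28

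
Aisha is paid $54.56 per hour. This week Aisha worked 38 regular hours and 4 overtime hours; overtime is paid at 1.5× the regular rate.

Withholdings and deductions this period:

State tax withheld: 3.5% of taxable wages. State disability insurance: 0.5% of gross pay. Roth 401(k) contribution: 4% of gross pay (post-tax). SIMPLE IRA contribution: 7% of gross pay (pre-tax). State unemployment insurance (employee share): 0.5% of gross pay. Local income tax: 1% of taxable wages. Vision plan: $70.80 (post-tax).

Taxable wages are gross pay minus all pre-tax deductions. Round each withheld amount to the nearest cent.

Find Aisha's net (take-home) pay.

$1941.30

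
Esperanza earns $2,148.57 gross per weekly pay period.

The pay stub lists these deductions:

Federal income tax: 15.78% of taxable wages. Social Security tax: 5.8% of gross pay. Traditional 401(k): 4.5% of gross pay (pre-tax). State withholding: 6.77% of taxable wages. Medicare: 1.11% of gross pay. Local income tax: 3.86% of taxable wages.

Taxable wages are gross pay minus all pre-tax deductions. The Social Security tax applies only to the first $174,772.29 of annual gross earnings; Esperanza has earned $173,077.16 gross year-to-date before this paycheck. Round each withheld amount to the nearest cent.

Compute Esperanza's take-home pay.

$1,387.81

Traditional 401(k): $2,148.57 × 0.045 = $96.69
Taxable wages = $2,148.57 − $96.69 = $2,051.88
State withholding: $2,051.88 × 0.0677 = $138.91
Federal income tax: $2,051.88 × 0.1578 = $323.79
Local income tax: $2,051.88 × 0.0386 = $79.20
Social Security tax: only $174,772.29 − $173,077.16 = $1,695.13 of this check is subject → $1,695.13 × 0.058 = $98.32
Medicare: $2,148.57 × 0.0111 = $23.85
Total deductions = $96.69 + $138.91 + $323.79 + $79.20 + $98.32 + $23.85 = $760.76
Net pay = $2,148.57 − $760.76 = $1,387.81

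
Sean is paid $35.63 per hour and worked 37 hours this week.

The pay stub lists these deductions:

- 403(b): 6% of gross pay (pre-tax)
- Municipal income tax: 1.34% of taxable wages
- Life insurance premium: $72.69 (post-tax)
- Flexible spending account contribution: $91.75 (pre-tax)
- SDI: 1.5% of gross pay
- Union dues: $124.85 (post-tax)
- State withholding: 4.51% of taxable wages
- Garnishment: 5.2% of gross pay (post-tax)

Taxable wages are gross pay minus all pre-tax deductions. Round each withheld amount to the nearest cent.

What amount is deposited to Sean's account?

$794.47

Gross pay: 37 × $35.63 = $1,318.31
403(b): $1,318.31 × 0.06 = $79.10
Flexible spending account contribution: $91.75
Pre-tax total = $79.10 + $91.75 = $170.85
Taxable wages = $1,318.31 − $170.85 = $1,147.46
Municipal income tax: $1,147.46 × 0.0134 = $15.38
State withholding: $1,147.46 × 0.0451 = $51.75
SDI: $1,318.31 × 0.015 = $19.77
Life insurance premium: $72.69
Garnishment: $1,318.31 × 0.052 = $68.55
Union dues: $124.85
Total deductions = $79.10 + $91.75 + $15.38 + $51.75 + $19.77 + $72.69 + $68.55 + $124.85 = $523.84
Net pay = $1,318.31 − $523.84 = $794.47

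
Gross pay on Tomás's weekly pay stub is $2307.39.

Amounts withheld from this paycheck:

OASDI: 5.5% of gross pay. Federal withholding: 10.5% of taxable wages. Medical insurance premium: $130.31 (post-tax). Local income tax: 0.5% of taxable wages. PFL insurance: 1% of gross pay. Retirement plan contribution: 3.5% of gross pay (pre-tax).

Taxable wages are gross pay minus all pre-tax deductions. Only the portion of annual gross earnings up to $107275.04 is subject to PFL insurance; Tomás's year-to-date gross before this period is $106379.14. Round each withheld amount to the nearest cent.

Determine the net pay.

$1715.52

Retirement plan contribution: $2307.39 × 0.035 = $80.76
Taxable wages = $2307.39 − $80.76 = $2226.63
Local income tax: $2226.63 × 0.005 = $11.13
Federal withholding: $2226.63 × 0.105 = $233.80
OASDI: $2307.39 × 0.055 = $126.91
PFL insurance: only $107275.04 − $106379.14 = $895.90 of this check is subject → $895.90 × 0.01 = $8.96
Medical insurance premium: $130.31
Total deductions = $80.76 + $11.13 + $233.80 + $126.91 + $8.96 + $130.31 = $591.87
Net pay = $2307.39 − $591.87 = $1715.52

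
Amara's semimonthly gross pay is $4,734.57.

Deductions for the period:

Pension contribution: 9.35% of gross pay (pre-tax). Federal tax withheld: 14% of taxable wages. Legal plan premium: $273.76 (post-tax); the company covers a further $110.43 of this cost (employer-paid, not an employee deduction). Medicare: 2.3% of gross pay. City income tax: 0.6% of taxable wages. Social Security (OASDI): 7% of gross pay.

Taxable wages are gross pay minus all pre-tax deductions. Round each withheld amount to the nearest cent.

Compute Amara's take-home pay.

$2,951.20

Pension contribution: $4,734.57 × 0.0935 = $442.68
Taxable wages = $4,734.57 − $442.68 = $4,291.89
City income tax: $4,291.89 × 0.006 = $25.75
Federal tax withheld: $4,291.89 × 0.14 = $600.86
Social Security (OASDI): $4,734.57 × 0.07 = $331.42
Medicare: $4,734.57 × 0.023 = $108.90
Legal plan premium: $273.76
(Employer's $110.43 toward legal plan premium is not withheld from the employee.)
Total deductions = $442.68 + $25.75 + $600.86 + $331.42 + $108.90 + $273.76 = $1,783.37
Net pay = $4,734.57 − $1,783.37 = $2,951.20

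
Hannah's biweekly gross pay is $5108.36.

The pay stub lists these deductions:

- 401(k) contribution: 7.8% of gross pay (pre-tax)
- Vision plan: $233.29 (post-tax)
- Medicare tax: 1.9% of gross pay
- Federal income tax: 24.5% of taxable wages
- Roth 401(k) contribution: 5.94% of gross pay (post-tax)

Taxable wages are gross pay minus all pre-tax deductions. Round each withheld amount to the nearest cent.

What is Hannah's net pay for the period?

401(k) contribution: $5108.36 × 0.078 = $398.45
Taxable wages = $5108.36 − $398.45 = $4709.91
Federal income tax: $4709.91 × 0.245 = $1153.93
Medicare tax: $5108.36 × 0.019 = $97.06
Vision plan: $233.29
Roth 401(k) contribution: $5108.36 × 0.0594 = $303.44
Total deductions = $398.45 + $1153.93 + $97.06 + $233.29 + $303.44 = $2186.17
Net pay = $5108.36 − $2186.17 = $2922.19

$2922.19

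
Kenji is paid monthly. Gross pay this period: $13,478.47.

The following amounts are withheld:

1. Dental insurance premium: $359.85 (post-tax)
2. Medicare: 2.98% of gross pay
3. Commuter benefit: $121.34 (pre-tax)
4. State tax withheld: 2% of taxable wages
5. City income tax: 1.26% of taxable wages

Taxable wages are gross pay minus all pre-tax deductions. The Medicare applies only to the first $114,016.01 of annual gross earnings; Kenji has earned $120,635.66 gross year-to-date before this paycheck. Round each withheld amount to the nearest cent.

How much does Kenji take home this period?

Commuter benefit: $121.34
Taxable wages = $13,478.47 − $121.34 = $13,357.13
State tax withheld: $13,357.13 × 0.02 = $267.14
City income tax: $13,357.13 × 0.0126 = $168.30
Medicare: annual cap $114,016.01 already reached (YTD $120,635.66), so $0.00
Dental insurance premium: $359.85
Total deductions = $121.34 + $267.14 + $168.30 + $0.00 + $359.85 = $916.63
Net pay = $13,478.47 − $916.63 = $12,561.84

$12,561.84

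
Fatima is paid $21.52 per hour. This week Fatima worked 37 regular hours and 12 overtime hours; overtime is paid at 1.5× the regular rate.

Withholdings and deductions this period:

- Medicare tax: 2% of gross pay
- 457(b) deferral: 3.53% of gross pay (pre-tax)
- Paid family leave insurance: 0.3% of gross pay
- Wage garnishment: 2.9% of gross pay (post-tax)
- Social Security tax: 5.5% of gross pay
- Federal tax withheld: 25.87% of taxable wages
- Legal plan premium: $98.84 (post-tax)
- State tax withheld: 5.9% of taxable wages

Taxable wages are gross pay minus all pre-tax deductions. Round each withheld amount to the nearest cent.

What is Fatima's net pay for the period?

$553.58

Regular pay: 37 × $21.52 = $796.24
Overtime pay: 12 × $21.52 × 1.5 = $387.36
Gross pay = $796.24 + $387.36 = $1183.60
457(b) deferral: $1183.60 × 0.0353 = $41.78
Taxable wages = $1183.60 − $41.78 = $1141.82
State tax withheld: $1141.82 × 0.059 = $67.37
Federal tax withheld: $1141.82 × 0.2587 = $295.39
Medicare tax: $1183.60 × 0.02 = $23.67
Paid family leave insurance: $1183.60 × 0.003 = $3.55
Social Security tax: $1183.60 × 0.055 = $65.10
Legal plan premium: $98.84
Wage garnishment: $1183.60 × 0.029 = $34.32
Total deductions = $41.78 + $67.37 + $295.39 + $23.67 + $3.55 + $65.10 + $98.84 + $34.32 = $630.02
Net pay = $1183.60 − $630.02 = $553.58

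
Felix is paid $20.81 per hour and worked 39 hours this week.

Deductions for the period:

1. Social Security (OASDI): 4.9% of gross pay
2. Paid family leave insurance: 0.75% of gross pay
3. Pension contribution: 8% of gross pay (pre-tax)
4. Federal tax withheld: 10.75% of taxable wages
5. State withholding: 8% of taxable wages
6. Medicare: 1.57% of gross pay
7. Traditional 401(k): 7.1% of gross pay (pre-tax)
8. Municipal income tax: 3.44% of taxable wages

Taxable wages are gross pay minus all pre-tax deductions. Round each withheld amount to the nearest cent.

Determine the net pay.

Gross pay: 39 × $20.81 = $811.59
Pension contribution: $811.59 × 0.08 = $64.93
Traditional 401(k): $811.59 × 0.071 = $57.62
Pre-tax total = $64.93 + $57.62 = $122.55
Taxable wages = $811.59 − $122.55 = $689.04
State withholding: $689.04 × 0.08 = $55.12
Federal tax withheld: $689.04 × 0.1075 = $74.07
Municipal income tax: $689.04 × 0.0344 = $23.70
Social Security (OASDI): $811.59 × 0.049 = $39.77
Medicare: $811.59 × 0.0157 = $12.74
Paid family leave insurance: $811.59 × 0.0075 = $6.09
Total deductions = $64.93 + $57.62 + $55.12 + $74.07 + $23.70 + $39.77 + $12.74 + $6.09 = $334.04
Net pay = $811.59 − $334.04 = $477.55

$477.55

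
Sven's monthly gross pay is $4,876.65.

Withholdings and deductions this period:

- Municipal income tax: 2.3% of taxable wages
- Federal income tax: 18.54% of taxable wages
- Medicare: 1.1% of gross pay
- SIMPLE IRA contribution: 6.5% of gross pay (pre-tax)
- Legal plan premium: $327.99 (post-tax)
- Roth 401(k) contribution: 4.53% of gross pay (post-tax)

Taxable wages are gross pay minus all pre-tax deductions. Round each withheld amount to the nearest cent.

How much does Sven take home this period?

$3,006.90

SIMPLE IRA contribution: $4,876.65 × 0.065 = $316.98
Taxable wages = $4,876.65 − $316.98 = $4,559.67
Municipal income tax: $4,559.67 × 0.023 = $104.87
Federal income tax: $4,559.67 × 0.1854 = $845.36
Medicare: $4,876.65 × 0.011 = $53.64
Legal plan premium: $327.99
Roth 401(k) contribution: $4,876.65 × 0.0453 = $220.91
Total deductions = $316.98 + $104.87 + $845.36 + $53.64 + $327.99 + $220.91 = $1,869.75
Net pay = $4,876.65 − $1,869.75 = $3,006.90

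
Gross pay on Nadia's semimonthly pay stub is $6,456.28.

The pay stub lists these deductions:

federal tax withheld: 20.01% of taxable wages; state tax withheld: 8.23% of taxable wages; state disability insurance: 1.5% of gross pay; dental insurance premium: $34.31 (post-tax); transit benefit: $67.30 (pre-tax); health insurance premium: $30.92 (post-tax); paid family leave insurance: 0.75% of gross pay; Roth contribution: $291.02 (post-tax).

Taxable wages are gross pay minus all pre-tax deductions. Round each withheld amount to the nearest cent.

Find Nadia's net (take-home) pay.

Transit benefit: $67.30
Taxable wages = $6,456.28 − $67.30 = $6,388.98
Federal tax withheld: $6,388.98 × 0.2001 = $1,278.43
State tax withheld: $6,388.98 × 0.0823 = $525.81
State disability insurance: $6,456.28 × 0.015 = $96.84
Paid family leave insurance: $6,456.28 × 0.0075 = $48.42
Dental insurance premium: $34.31
Health insurance premium: $30.92
Roth contribution: $291.02
Total deductions = $67.30 + $1,278.43 + $525.81 + $96.84 + $48.42 + $34.31 + $30.92 + $291.02 = $2,373.05
Net pay = $6,456.28 − $2,373.05 = $4,083.23

$4,083.23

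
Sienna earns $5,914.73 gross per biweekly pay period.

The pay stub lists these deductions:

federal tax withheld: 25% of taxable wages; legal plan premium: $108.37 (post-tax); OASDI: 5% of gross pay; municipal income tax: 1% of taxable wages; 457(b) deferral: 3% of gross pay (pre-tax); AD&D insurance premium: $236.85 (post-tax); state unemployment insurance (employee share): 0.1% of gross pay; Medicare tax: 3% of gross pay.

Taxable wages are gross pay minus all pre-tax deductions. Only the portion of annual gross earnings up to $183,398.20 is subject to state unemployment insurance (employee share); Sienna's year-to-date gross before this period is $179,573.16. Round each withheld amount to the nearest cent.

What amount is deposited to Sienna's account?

$3,423.37

457(b) deferral: $5,914.73 × 0.03 = $177.44
Taxable wages = $5,914.73 − $177.44 = $5,737.29
Federal tax withheld: $5,737.29 × 0.25 = $1,434.32
Municipal income tax: $5,737.29 × 0.01 = $57.37
State unemployment insurance (employee share): only $183,398.20 − $179,573.16 = $3,825.04 of this check is subject → $3,825.04 × 0.001 = $3.83
OASDI: $5,914.73 × 0.05 = $295.74
Medicare tax: $5,914.73 × 0.03 = $177.44
AD&D insurance premium: $236.85
Legal plan premium: $108.37
Total deductions = $177.44 + $1,434.32 + $57.37 + $3.83 + $295.74 + $177.44 + $236.85 + $108.37 = $2,491.36
Net pay = $5,914.73 − $2,491.36 = $3,423.37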